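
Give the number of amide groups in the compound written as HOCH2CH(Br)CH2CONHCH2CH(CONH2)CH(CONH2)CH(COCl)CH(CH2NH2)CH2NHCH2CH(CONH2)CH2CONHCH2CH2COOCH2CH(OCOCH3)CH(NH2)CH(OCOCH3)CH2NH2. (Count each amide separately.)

5

HO– on an sp³ carbon → alcohol.
halogen on an sp³ carbon → alkyl halide.
–C(=O)–N– linkage → amide (the N is not an amine).
pendant –CONH2: carbonyl C bonded to C and N → amide.
pendant –CONH2: carbonyl C bonded to C and N → amide.
pendant –C(=O)X: carbonyl C bonded to C and halogen → acyl halide.
pendant –CH2NH2: N on sp³ C, no adjacent C=O → amine.
C–N–C with sp³ carbons and no adjacent C=O → amine (secondary).
pendant –CONH2: carbonyl C bonded to C and N → amide.
–C(=O)–N– linkage → amide (the N is not an amine).
–C(=O)–O–C with C on the carbonyl side → ester.
pendant –OC(=O)CH3: an acyloxy group → ester.
–NH2 on an sp³ carbon with no adjacent C=O → amine.
pendant –OC(=O)CH3: an acyloxy group → ester.
–NH2 on an sp³ carbon with no adjacent C=O → amine.
Amide appears at: CH2CONHCH2, CH(CONH2), CH(CONH2), CH(CONH2), CH2CONHCH2 → 5.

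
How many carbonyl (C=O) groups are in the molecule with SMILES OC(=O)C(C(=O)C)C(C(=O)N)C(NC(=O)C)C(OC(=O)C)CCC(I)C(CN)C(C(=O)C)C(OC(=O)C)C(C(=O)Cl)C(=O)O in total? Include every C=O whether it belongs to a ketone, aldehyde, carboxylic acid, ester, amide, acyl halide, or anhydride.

9

HOOC: carboxylic acid, 1 C=O (running total 1).
CH(COCH3): ketone, 1 C=O (running total 2).
CH(CONH2): amide, 1 C=O (running total 3).
CH(NHCOCH3): amide, 1 C=O (running total 4).
CH(OCOCH3): ester, 1 C=O (running total 5).
CH(COCH3): ketone, 1 C=O (running total 6).
CH(OCOCH3): ester, 1 C=O (running total 7).
CH(COCl): acyl halide, 1 C=O (running total 8).
COOH: carboxylic acid, 1 C=O (running total 9).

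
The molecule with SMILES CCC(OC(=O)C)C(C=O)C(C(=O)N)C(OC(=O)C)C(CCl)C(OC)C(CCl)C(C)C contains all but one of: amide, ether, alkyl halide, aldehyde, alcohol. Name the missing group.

alcohol

amide: present (CH(CONH2) — pendant –CONH2: carbonyl C bonded to C and N → amide).
alkyl halide: present (CH(CH2Cl) — pendant –CH2X: halogen on sp³ carbon → alkyl halide).
ether: present (CH(OCH3) — pendant –OCH3: C–O–C with sp³ C, no adjacent C=O → ether).
aldehyde: present (CH(CHO) — pendant –CHO: carbonyl C bonded to C and H → aldehyde).
alcohol: no segment matches this pattern.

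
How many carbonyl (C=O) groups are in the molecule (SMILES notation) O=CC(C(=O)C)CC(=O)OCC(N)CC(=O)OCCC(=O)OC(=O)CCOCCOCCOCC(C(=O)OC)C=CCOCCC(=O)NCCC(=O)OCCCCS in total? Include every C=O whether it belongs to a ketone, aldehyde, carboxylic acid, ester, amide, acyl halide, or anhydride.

OHC: aldehyde, 1 C=O (running total 1).
CH(COCH3): ketone, 1 C=O (running total 2).
CH2COOCH2: ester, 1 C=O (running total 3).
CH2COOCH2: ester, 1 C=O (running total 4).
CH2CO-O-COCH2: anhydride, 2 C=O (running total 6).
CH(COOCH3): ester, 1 C=O (running total 7).
CH2CONHCH2: amide, 1 C=O (running total 8).
CH2COOCH2: ester, 1 C=O (running total 9).

9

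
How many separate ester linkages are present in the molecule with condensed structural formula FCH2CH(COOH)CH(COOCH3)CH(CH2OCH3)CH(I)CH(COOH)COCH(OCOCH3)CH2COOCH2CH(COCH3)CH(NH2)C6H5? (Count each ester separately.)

Reading the structure from left to right:
  FCH2: halogen on an sp³ carbon → alkyl halide.
  CH(COOH): pendant –COOH: carbonyl C bonded to C and –OH → carboxylic acid.
  CH(COOCH3): pendant –COOCH3: carbonyl C bonded to C and –OCH3 → ester.
  CH(CH2OCH3): pendant –CH2OCH3: C–O–C linkage → ether.
  CH(I): halogen on an sp³ carbon → alkyl halide.
  CH(COOH): pendant –COOH: carbonyl C bonded to C and –OH → carboxylic acid.
  CO: –C(=O)– with carbon on both sides → ketone.
  CH(OCOCH3): pendant –OC(=O)CH3: an acyloxy group → ester.
  CH2COOCH2: –C(=O)–O–C with C on the carbonyl side → ester.
  CH(COCH3): pendant –COCH3: carbonyl C bonded to two carbons → ketone.
  CH(NH2): –NH2 on an sp³ carbon with no adjacent C=O → amine.
  C6H5: –C6H5 phenyl ring → arene.
Ester appears at: CH(COOCH3), CH(OCOCH3), CH2COOCH2 → 3.

3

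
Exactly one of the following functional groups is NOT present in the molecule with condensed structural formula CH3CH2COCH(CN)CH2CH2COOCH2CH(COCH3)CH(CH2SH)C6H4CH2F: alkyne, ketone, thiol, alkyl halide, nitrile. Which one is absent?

alkyne

ketone: present (CO — –C(=O)– with carbon on both sides → ketone).
alkyl halide: present (CH2F — halogen on an sp³ carbon → alkyl halide).
nitrile: present (CH(CN) — pendant –C≡N: nitrile).
thiol: present (CH(CH2SH) — pendant –CH2SH → thiol).
alkyne: absent. In CH(CN), the triple bond is C≡N, not C≡C, so it is a nitrile.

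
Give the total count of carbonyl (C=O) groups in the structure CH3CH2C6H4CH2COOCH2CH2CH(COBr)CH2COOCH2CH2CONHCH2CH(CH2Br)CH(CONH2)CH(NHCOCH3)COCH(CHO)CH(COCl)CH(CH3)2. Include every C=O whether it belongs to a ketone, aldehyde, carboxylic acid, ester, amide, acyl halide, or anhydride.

CH2COOCH2: ester, 1 C=O (running total 1).
CH(COBr): acyl halide, 1 C=O (running total 2).
CH2COOCH2: ester, 1 C=O (running total 3).
CH2CONHCH2: amide, 1 C=O (running total 4).
CH(CONH2): amide, 1 C=O (running total 5).
CH(NHCOCH3): amide, 1 C=O (running total 6).
CO: ketone, 1 C=O (running total 7).
CH(CHO): aldehyde, 1 C=O (running total 8).
CH(COCl): acyl halide, 1 C=O (running total 9).

9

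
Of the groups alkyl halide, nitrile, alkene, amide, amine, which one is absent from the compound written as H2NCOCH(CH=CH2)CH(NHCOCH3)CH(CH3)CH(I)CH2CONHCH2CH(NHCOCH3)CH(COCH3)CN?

amine

alkene: present (CH(CH=CH2) — pendant –CH=CH2: C=C double bond → alkene).
nitrile: present (CN — –C≡N: carbon triple-bonded to nitrogen → nitrile).
alkyl halide: present (CH(I) — halogen on an sp³ carbon → alkyl halide).
amide: present (H2NCO — –C(=O)NH2: carbonyl C bonded to C and to N → amide (the N is not a separate amine)).
amine: absent. In each of H2NCO, CH(NHCOCH3) and CH2CONHCH2, the nitrogen is bonded directly to a carbonyl carbon, making it part of an amide, not a free amine.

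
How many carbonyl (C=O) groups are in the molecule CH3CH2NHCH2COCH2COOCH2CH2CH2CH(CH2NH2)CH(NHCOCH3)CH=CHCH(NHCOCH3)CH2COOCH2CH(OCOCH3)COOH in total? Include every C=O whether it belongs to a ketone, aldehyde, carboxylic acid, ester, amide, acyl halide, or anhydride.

7

CO: ketone, 1 C=O (running total 1).
CH2COOCH2: ester, 1 C=O (running total 2).
CH(NHCOCH3): amide, 1 C=O (running total 3).
CH(NHCOCH3): amide, 1 C=O (running total 4).
CH2COOCH2: ester, 1 C=O (running total 5).
CH(OCOCH3): ester, 1 C=O (running total 6).
COOH: carboxylic acid, 1 C=O (running total 7).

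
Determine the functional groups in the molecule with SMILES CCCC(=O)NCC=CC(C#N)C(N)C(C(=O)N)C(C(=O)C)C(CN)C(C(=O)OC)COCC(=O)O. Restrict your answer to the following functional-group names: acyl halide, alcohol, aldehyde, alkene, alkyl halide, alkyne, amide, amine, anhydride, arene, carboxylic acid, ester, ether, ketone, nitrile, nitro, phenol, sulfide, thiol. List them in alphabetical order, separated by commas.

alkene, amide, amine, carboxylic acid, ester, ether, ketone, nitrile

Reading the structure from left to right:
  CH2CONHCH2: –C(=O)–N– linkage → amide (the N is not an amine).
  CH=CH: C=C double bond → alkene.
  CH(CN): pendant –C≡N: nitrile.
  CH(NH2): –NH2 on an sp³ carbon with no adjacent C=O → amine.
  CH(CONH2): pendant –CONH2: carbonyl C bonded to C and N → amide.
  CH(COCH3): pendant –COCH3: carbonyl C bonded to two carbons → ketone.
  CH(CH2NH2): pendant –CH2NH2: N on sp³ C, no adjacent C=O → amine.
  CH(COOCH3): pendant –COOCH3: carbonyl C bonded to C and –OCH3 → ester.
  CH2OCH2: C–O–C with sp³ carbons on both sides and no adjacent C=O → ether.
  COOH: –COOH: carbonyl C bonded to –OH and C → carboxylic acid (the –OH is not a separate alcohol).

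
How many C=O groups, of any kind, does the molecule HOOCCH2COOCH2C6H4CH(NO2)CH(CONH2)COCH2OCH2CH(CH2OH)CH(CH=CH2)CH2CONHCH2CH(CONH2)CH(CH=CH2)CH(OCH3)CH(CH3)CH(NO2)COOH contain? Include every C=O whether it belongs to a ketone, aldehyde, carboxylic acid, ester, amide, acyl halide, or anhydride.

7

HOOC: carboxylic acid, 1 C=O (running total 1).
CH2COOCH2: ester, 1 C=O (running total 2).
CH(CONH2): amide, 1 C=O (running total 3).
CO: ketone, 1 C=O (running total 4).
CH2CONHCH2: amide, 1 C=O (running total 5).
CH(CONH2): amide, 1 C=O (running total 6).
COOH: carboxylic acid, 1 C=O (running total 7).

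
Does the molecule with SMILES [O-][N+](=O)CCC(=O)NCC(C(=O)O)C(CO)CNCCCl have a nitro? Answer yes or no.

Taking each segment in turn:
  O2NCH2: –NO2 on carbon → nitro group.
  CH2CONHCH2: –C(=O)–N– linkage → amide (the N is not an amine).
  CH(COOH): pendant –COOH: carbonyl C bonded to C and –OH → carboxylic acid.
  CH(CH2OH): pendant –CH2OH on an sp³ backbone C → alcohol.
  CH2NHCH2: C–N–C with sp³ carbons and no adjacent C=O → amine (secondary).
  CH2Cl: halogen on an sp³ carbon → alkyl halide.
The O2NCH2 segment supplies the nitro: –NO2 on carbon → nitro group.

yes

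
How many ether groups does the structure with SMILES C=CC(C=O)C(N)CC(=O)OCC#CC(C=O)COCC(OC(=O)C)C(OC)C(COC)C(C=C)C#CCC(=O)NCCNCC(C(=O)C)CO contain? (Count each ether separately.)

Reading the structure from left to right:
  CH2=CH: C=C double bond → alkene.
  CH(CHO): pendant –CHO: carbonyl C bonded to C and H → aldehyde.
  CH(NH2): –NH2 on an sp³ carbon with no adjacent C=O → amine.
  CH2COOCH2: –C(=O)–O–C with C on the carbonyl side → ester.
  C≡C: C≡C triple bond → alkyne.
  CH(CHO): pendant –CHO: carbonyl C bonded to C and H → aldehyde.
  CH2OCH2: C–O–C with sp³ carbons on both sides and no adjacent C=O → ether.
  CH(OCOCH3): pendant –OC(=O)CH3: an acyloxy group → ester.
  CH(OCH3): pendant –OCH3: C–O–C with sp³ C, no adjacent C=O → ether.
  CH(CH2OCH3): pendant –CH2OCH3: C–O–C linkage → ether.
  CH(CH=CH2): pendant –CH=CH2: C=C double bond → alkene.
  C≡C: C≡C triple bond → alkyne.
  CH2CONHCH2: –C(=O)–N– linkage → amide (the N is not an amine).
  CH2NHCH2: C–N–C with sp³ carbons and no adjacent C=O → amine (secondary).
  CH(COCH3): pendant –COCH3: carbonyl C bonded to two carbons → ketone.
  CH2OH: –OH on an sp³ carbon → alcohol.
Ether appears at: CH2OCH2, CH(OCH3), CH(CH2OCH3) → 3.

3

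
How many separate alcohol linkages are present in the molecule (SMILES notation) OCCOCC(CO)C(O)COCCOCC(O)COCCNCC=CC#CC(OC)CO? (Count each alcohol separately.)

5

HO– on an sp³ carbon → alcohol.
C–O–C with sp³ carbons on both sides and no adjacent C=O → ether.
pendant –CH2OH on an sp³ backbone C → alcohol.
–OH on an sp³ carbon → alcohol (secondary).
C–O–C with sp³ carbons on both sides and no adjacent C=O → ether.
C–O–C with sp³ carbons on both sides and no adjacent C=O → ether.
–OH on an sp³ carbon → alcohol (secondary).
C–O–C with sp³ carbons on both sides and no adjacent C=O → ether.
C–N–C with sp³ carbons and no adjacent C=O → amine (secondary).
C=C double bond → alkene.
C≡C triple bond → alkyne.
pendant –OCH3: C–O–C with sp³ C, no adjacent C=O → ether.
–OH on an sp³ carbon → alcohol.
Alcohol appears at: HOCH2, CH(CH2OH), CH(OH), CH(OH), CH2OH → 5.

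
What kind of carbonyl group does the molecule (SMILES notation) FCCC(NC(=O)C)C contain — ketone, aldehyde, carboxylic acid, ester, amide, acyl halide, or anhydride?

amide

The carbonyl is in the CH(NHCOCH3) segment: pendant –NHC(=O)CH3: N bonded to a carbonyl → amide (not amine).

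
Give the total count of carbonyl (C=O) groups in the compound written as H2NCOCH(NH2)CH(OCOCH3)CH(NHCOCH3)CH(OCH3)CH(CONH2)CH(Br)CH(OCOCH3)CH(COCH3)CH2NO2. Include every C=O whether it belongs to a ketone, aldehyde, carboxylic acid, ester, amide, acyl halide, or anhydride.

6

H2NCO: amide, 1 C=O (running total 1).
CH(OCOCH3): ester, 1 C=O (running total 2).
CH(NHCOCH3): amide, 1 C=O (running total 3).
CH(CONH2): amide, 1 C=O (running total 4).
CH(OCOCH3): ester, 1 C=O (running total 5).
CH(COCH3): ketone, 1 C=O (running total 6).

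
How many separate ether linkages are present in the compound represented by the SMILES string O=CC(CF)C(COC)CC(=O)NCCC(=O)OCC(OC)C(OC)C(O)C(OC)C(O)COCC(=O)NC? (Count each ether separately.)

5

Working along the chain:
  OHC: terminal –CHO: carbonyl C bonded to H and C → aldehyde.
  CH(CH2F): pendant –CH2X: halogen on sp³ carbon → alkyl halide.
  CH(CH2OCH3): pendant –CH2OCH3: C–O–C linkage → ether.
  CH2CONHCH2: –C(=O)–N– linkage → amide (the N is not an amine).
  CH2COOCH2: –C(=O)–O–C with C on the carbonyl side → ester.
  CH(OCH3): pendant –OCH3: C–O–C with sp³ C, no adjacent C=O → ether.
  CH(OCH3): pendant –OCH3: C–O–C with sp³ C, no adjacent C=O → ether.
  CH(OH): –OH on an sp³ carbon → alcohol (secondary).
  CH(OCH3): pendant –OCH3: C–O–C with sp³ C, no adjacent C=O → ether.
  CH(OH): –OH on an sp³ carbon → alcohol (secondary).
  CH2OCH2: C–O–C with sp³ carbons on both sides and no adjacent C=O → ether.
  CONHCH3: –C(=O)NHCH3: carbonyl C bonded to C and to N → amide (the N is not an amine).
Ether appears at: CH(CH2OCH3), CH(OCH3), CH(OCH3), CH(OCH3), CH2OCH2 → 5.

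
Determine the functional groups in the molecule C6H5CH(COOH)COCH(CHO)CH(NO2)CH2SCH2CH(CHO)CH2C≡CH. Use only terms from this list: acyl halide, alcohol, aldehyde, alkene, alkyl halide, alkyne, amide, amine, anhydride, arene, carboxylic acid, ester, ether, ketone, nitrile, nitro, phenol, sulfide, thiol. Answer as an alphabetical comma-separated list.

aldehyde, alkyne, arene, carboxylic acid, ketone, nitro, sulfide

C6H5– phenyl ring → arene.
pendant –COOH: carbonyl C bonded to C and –OH → carboxylic acid.
–C(=O)– with carbon on both sides → ketone.
pendant –CHO: carbonyl C bonded to C and H → aldehyde.
–NO2 on an sp³ carbon → nitro (the N=O is not a carbonyl).
C–S–C linkage → sulfide (thioether).
pendant –CHO: carbonyl C bonded to C and H → aldehyde.
C≡C triple bond → alkyne.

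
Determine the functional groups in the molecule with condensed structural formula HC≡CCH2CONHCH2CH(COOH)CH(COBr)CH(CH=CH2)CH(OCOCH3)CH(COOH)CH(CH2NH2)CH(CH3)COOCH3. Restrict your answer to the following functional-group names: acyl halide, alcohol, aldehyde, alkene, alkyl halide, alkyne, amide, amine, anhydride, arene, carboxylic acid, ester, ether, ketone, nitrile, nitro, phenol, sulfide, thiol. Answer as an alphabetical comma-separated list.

C≡C triple bond → alkyne.
–C(=O)–N– linkage → amide (the N is not an amine).
pendant –COOH: carbonyl C bonded to C and –OH → carboxylic acid.
pendant –C(=O)X: carbonyl C bonded to C and halogen → acyl halide.
pendant –CH=CH2: C=C double bond → alkene.
pendant –OC(=O)CH3: an acyloxy group → ester.
pendant –COOH: carbonyl C bonded to C and –OH → carboxylic acid.
pendant –CH2NH2: N on sp³ C, no adjacent C=O → amine.
–C(=O)OCH3: carbonyl C bonded to C and to –OCH3 → ester (not ketone + ether).

acyl halide, alkene, alkyne, amide, amine, carboxylic acid, ester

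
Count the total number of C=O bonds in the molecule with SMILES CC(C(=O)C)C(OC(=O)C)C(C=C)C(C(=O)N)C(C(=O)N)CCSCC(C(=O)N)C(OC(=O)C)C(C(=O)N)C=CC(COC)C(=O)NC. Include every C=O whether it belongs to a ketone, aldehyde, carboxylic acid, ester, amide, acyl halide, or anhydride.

8

CH(COCH3): ketone, 1 C=O (running total 1).
CH(OCOCH3): ester, 1 C=O (running total 2).
CH(CONH2): amide, 1 C=O (running total 3).
CH(CONH2): amide, 1 C=O (running total 4).
CH(CONH2): amide, 1 C=O (running total 5).
CH(OCOCH3): ester, 1 C=O (running total 6).
CH(CONH2): amide, 1 C=O (running total 7).
CONHCH3: amide, 1 C=O (running total 8).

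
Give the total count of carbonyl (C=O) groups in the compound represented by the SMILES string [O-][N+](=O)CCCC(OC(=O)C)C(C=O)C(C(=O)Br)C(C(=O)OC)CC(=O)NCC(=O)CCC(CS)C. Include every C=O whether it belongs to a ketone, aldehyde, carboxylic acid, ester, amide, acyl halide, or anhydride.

CH(OCOCH3): ester, 1 C=O (running total 1).
CH(CHO): aldehyde, 1 C=O (running total 2).
CH(COBr): acyl halide, 1 C=O (running total 3).
CH(COOCH3): ester, 1 C=O (running total 4).
CH2CONHCH2: amide, 1 C=O (running total 5).
CO: ketone, 1 C=O (running total 6).

6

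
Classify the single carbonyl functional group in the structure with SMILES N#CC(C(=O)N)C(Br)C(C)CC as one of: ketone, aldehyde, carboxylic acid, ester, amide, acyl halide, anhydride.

amide

The carbonyl is in the CH(CONH2) segment: pendant –CONH2: carbonyl C bonded to C and N → amide.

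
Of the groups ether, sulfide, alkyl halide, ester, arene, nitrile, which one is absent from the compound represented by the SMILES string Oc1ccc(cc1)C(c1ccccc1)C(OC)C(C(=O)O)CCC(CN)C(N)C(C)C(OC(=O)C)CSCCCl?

sulfide: present (CH2SCH2 — C–S–C linkage → sulfide (thioether)).
ether: present (CH(OCH3) — pendant –OCH3: C–O–C with sp³ C, no adjacent C=O → ether).
ester: present (CH(OCOCH3) — pendant –OC(=O)CH3: an acyloxy group → ester).
alkyl halide: present (CH2Cl — halogen on an sp³ carbon → alkyl halide).
arene: present (HOC6H4 — –OH attached directly to an aromatic ring → phenol (not alcohol); the ring itself is an arene).
nitrile: no segment matches this pattern.

nitrile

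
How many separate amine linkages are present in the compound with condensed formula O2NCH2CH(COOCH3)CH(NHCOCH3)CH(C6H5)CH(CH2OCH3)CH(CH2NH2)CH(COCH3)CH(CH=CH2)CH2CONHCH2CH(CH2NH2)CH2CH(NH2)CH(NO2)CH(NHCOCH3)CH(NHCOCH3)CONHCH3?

–NO2 on carbon → nitro group.
pendant –COOCH3: carbonyl C bonded to C and –OCH3 → ester.
pendant –NHC(=O)CH3: N bonded to a carbonyl → amide (not amine).
pendant –C6H5: benzene ring → arene.
pendant –CH2OCH3: C–O–C linkage → ether.
pendant –CH2NH2: N on sp³ C, no adjacent C=O → amine.
pendant –COCH3: carbonyl C bonded to two carbons → ketone.
pendant –CH=CH2: C=C double bond → alkene.
–C(=O)–N– linkage → amide (the N is not an amine).
pendant –CH2NH2: N on sp³ C, no adjacent C=O → amine.
–NH2 on an sp³ carbon with no adjacent C=O → amine.
–NO2 on an sp³ carbon → nitro (the N=O is not a carbonyl).
pendant –NHC(=O)CH3: N bonded to a carbonyl → amide (not amine).
pendant –NHC(=O)CH3: N bonded to a carbonyl → amide (not amine).
–C(=O)NHCH3: carbonyl C bonded to C and to N → amide (the N is not an amine).
Amine appears at: CH(CH2NH2), CH(CH2NH2), CH(NH2) → 3.

3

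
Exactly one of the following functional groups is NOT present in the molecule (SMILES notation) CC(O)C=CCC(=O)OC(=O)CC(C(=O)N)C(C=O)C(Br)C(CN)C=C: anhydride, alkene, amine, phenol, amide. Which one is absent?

phenol

alkene: present (CH=CH — C=C double bond → alkene).
amine: present (CH(CH2NH2) — pendant –CH2NH2: N on sp³ C, no adjacent C=O → amine).
amide: present (CH(CONH2) — pendant –CONH2: carbonyl C bonded to C and N → amide).
anhydride: present (CH2CO-O-COCH2 — two acyl groups sharing one oxygen, –C(=O)–O–C(=O)– → anhydride).
phenol: absent. In CH(OH), the –OH is on an sp³ carbon, not on an aromatic ring, so it is an alcohol.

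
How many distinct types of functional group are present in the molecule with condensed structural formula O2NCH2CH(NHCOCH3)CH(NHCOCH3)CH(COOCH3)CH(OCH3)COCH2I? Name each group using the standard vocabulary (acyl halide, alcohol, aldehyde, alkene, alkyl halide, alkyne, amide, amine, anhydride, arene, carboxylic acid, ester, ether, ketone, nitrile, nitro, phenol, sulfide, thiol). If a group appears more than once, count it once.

Working along the chain:
  O2NCH2: –NO2 on carbon → nitro group.
  CH(NHCOCH3): pendant –NHC(=O)CH3: N bonded to a carbonyl → amide (not amine).
  CH(NHCOCH3): pendant –NHC(=O)CH3: N bonded to a carbonyl → amide (not amine).
  CH(COOCH3): pendant –COOCH3: carbonyl C bonded to C and –OCH3 → ester.
  CH(OCH3): pendant –OCH3: C–O–C with sp³ C, no adjacent C=O → ether.
  CO: –C(=O)– with carbon on both sides → ketone.
  CH2I: halogen on an sp³ carbon → alkyl halide.
Distinct types present: alkyl halide, amide, ester, ether, ketone, nitro.

6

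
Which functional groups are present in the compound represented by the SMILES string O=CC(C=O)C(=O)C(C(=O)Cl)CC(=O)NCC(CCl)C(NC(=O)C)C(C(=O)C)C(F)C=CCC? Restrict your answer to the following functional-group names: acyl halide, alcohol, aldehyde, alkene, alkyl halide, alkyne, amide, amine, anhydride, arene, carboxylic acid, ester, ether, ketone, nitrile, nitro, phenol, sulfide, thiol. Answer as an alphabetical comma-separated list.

acyl halide, aldehyde, alkene, alkyl halide, amide, ketone

Reading the structure from left to right:
  OHC: terminal –CHO: carbonyl C bonded to H and C → aldehyde.
  CH(CHO): pendant –CHO: carbonyl C bonded to C and H → aldehyde.
  CO: –C(=O)– with carbon on both sides → ketone.
  CH(COCl): pendant –C(=O)X: carbonyl C bonded to C and halogen → acyl halide.
  CH2CONHCH2: –C(=O)–N– linkage → amide (the N is not an amine).
  CH(CH2Cl): pendant –CH2X: halogen on sp³ carbon → alkyl halide.
  CH(NHCOCH3): pendant –NHC(=O)CH3: N bonded to a carbonyl → amide (not amine).
  CH(COCH3): pendant –COCH3: carbonyl C bonded to two carbons → ketone.
  CH(F): halogen on an sp³ carbon → alkyl halide.
  CH=CH: C=C double bond → alkene.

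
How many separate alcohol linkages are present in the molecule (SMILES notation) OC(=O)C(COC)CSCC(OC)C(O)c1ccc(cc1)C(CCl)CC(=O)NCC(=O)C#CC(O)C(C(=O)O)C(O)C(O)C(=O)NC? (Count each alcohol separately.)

4

–COOH: carbonyl C bonded to –OH and C → carboxylic acid (the –OH is not a separate alcohol).
pendant –CH2OCH3: C–O–C linkage → ether.
C–S–C linkage → sulfide (thioether).
pendant –OCH3: C–O–C with sp³ C, no adjacent C=O → ether.
–OH on an sp³ carbon → alcohol (secondary).
para-disubstituted benzene ring → arene.
pendant –CH2X: halogen on sp³ carbon → alkyl halide.
–C(=O)–N– linkage → amide (the N is not an amine).
–C(=O)– with carbon on both sides → ketone.
C≡C triple bond → alkyne.
–OH on an sp³ carbon → alcohol (secondary).
pendant –COOH: carbonyl C bonded to C and –OH → carboxylic acid.
–OH on an sp³ carbon → alcohol (secondary).
–OH on an sp³ carbon → alcohol (secondary).
–C(=O)NHCH3: carbonyl C bonded to C and to N → amide (the N is not an amine).
Alcohol appears at: CH(OH), CH(OH), CH(OH), CH(OH) → 4.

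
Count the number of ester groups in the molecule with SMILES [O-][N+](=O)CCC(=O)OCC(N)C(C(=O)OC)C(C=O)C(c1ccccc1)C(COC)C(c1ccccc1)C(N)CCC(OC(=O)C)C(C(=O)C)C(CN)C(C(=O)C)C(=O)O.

–NO2 on carbon → nitro group.
–C(=O)–O–C with C on the carbonyl side → ester.
–NH2 on an sp³ carbon with no adjacent C=O → amine.
pendant –COOCH3: carbonyl C bonded to C and –OCH3 → ester.
pendant –CHO: carbonyl C bonded to C and H → aldehyde.
pendant –C6H5: benzene ring → arene.
pendant –CH2OCH3: C–O–C linkage → ether.
pendant –C6H5: benzene ring → arene.
–NH2 on an sp³ carbon with no adjacent C=O → amine.
pendant –OC(=O)CH3: an acyloxy group → ester.
pendant –COCH3: carbonyl C bonded to two carbons → ketone.
pendant –CH2NH2: N on sp³ C, no adjacent C=O → amine.
pendant –COCH3: carbonyl C bonded to two carbons → ketone.
–COOH: carbonyl C bonded to –OH and C → carboxylic acid (the –OH is not a separate alcohol).
Ester appears at: CH2COOCH2, CH(COOCH3), CH(OCOCH3) → 3.

3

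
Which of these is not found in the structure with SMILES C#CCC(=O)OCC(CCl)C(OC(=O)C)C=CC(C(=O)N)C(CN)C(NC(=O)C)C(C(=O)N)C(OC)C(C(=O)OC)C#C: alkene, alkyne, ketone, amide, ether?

ketone

alkyne: present (HC≡C — C≡C triple bond → alkyne).
ether: present (CH(OCH3) — pendant –OCH3: C–O–C with sp³ C, no adjacent C=O → ether).
amide: present (CH(CONH2) — pendant –CONH2: carbonyl C bonded to C and N → amide).
alkene: present (CH=CH — C=C double bond → alkene).
ketone: absent. In each of CH2COOCH2, CH(OCOCH3) and CH(COOCH3), the C=O is bonded to an –O–C group, which defines an ester, not a ketone. In each of CH(CONH2) and CH(NHCOCH3), the C=O is bonded to nitrogen, which defines an amide, not a ketone.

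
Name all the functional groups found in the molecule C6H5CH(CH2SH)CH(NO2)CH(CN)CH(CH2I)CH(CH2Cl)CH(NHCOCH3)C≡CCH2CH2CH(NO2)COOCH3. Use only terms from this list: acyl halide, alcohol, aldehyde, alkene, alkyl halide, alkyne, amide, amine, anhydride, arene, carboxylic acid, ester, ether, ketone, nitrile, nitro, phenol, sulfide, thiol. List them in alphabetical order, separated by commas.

Working along the chain:
  C6H5: C6H5– phenyl ring → arene.
  CH(CH2SH): pendant –CH2SH → thiol.
  CH(NO2): –NO2 on an sp³ carbon → nitro (the N=O is not a carbonyl).
  CH(CN): pendant –C≡N: nitrile.
  CH(CH2I): pendant –CH2X: halogen on sp³ carbon → alkyl halide.
  CH(CH2Cl): pendant –CH2X: halogen on sp³ carbon → alkyl halide.
  CH(NHCOCH3): pendant –NHC(=O)CH3: N bonded to a carbonyl → amide (not amine).
  C≡C: C≡C triple bond → alkyne.
  CH(NO2): –NO2 on an sp³ carbon → nitro (the N=O is not a carbonyl).
  COOCH3: –C(=O)OCH3: carbonyl C bonded to C and to –OCH3 → ester (not ketone + ether).

alkyl halide, alkyne, amide, arene, ester, nitrile, nitro, thiol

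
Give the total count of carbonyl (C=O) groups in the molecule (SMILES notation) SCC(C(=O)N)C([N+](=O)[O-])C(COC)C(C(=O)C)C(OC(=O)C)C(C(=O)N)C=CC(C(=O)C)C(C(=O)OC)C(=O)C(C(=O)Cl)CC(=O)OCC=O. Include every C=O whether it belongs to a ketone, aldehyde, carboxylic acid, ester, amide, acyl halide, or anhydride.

10

CH(CONH2): amide, 1 C=O (running total 1).
CH(COCH3): ketone, 1 C=O (running total 2).
CH(OCOCH3): ester, 1 C=O (running total 3).
CH(CONH2): amide, 1 C=O (running total 4).
CH(COCH3): ketone, 1 C=O (running total 5).
CH(COOCH3): ester, 1 C=O (running total 6).
CO: ketone, 1 C=O (running total 7).
CH(COCl): acyl halide, 1 C=O (running total 8).
CH2COOCH2: ester, 1 C=O (running total 9).
CHO: aldehyde, 1 C=O (running total 10).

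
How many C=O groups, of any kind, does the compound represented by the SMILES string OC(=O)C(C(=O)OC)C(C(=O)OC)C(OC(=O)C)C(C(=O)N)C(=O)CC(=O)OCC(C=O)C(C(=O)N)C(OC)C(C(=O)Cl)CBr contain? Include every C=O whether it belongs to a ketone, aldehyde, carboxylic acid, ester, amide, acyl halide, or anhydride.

10

HOOC: carboxylic acid, 1 C=O (running total 1).
CH(COOCH3): ester, 1 C=O (running total 2).
CH(COOCH3): ester, 1 C=O (running total 3).
CH(OCOCH3): ester, 1 C=O (running total 4).
CH(CONH2): amide, 1 C=O (running total 5).
CO: ketone, 1 C=O (running total 6).
CH2COOCH2: ester, 1 C=O (running total 7).
CH(CHO): aldehyde, 1 C=O (running total 8).
CH(CONH2): amide, 1 C=O (running total 9).
CH(COCl): acyl halide, 1 C=O (running total 10).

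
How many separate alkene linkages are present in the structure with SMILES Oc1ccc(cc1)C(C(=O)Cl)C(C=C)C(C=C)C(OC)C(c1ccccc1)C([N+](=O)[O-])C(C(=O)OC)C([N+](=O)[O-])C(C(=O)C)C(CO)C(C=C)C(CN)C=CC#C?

Reading the structure from left to right:
  HOC6H4: –OH attached directly to an aromatic ring → phenol (not alcohol); the ring itself is an arene.
  CH(COCl): pendant –C(=O)X: carbonyl C bonded to C and halogen → acyl halide.
  CH(CH=CH2): pendant –CH=CH2: C=C double bond → alkene.
  CH(CH=CH2): pendant –CH=CH2: C=C double bond → alkene.
  CH(OCH3): pendant –OCH3: C–O–C with sp³ C, no adjacent C=O → ether.
  CH(C6H5): pendant –C6H5: benzene ring → arene.
  CH(NO2): –NO2 on an sp³ carbon → nitro (the N=O is not a carbonyl).
  CH(COOCH3): pendant –COOCH3: carbonyl C bonded to C and –OCH3 → ester.
  CH(NO2): –NO2 on an sp³ carbon → nitro (the N=O is not a carbonyl).
  CH(COCH3): pendant –COCH3: carbonyl C bonded to two carbons → ketone.
  CH(CH2OH): pendant –CH2OH on an sp³ backbone C → alcohol.
  CH(CH=CH2): pendant –CH=CH2: C=C double bond → alkene.
  CH(CH2NH2): pendant –CH2NH2: N on sp³ C, no adjacent C=O → amine.
  CH=CH: C=C double bond → alkene.
  C≡CH: C≡C triple bond → alkyne.
Alkene appears at: CH(CH=CH2), CH(CH=CH2), CH(CH=CH2), CH=CH → 4.

4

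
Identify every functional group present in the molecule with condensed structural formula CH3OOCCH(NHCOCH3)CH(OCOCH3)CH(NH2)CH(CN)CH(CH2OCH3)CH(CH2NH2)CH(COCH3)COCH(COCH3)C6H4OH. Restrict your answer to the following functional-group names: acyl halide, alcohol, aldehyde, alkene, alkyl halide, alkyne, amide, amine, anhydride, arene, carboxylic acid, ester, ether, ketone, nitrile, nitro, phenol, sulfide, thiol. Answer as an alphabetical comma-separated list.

CH3O–C(=O)–: carbonyl C bonded to C and to –OCH3 → ester (not ketone + ether).
pendant –NHC(=O)CH3: N bonded to a carbonyl → amide (not amine).
pendant –OC(=O)CH3: an acyloxy group → ester.
–NH2 on an sp³ carbon with no adjacent C=O → amine.
pendant –C≡N: nitrile.
pendant –CH2OCH3: C–O–C linkage → ether.
pendant –CH2NH2: N on sp³ C, no adjacent C=O → amine.
pendant –COCH3: carbonyl C bonded to two carbons → ketone.
–C(=O)– with carbon on both sides → ketone.
pendant –COCH3: carbonyl C bonded to two carbons → ketone.
–OH attached directly to an aromatic ring → phenol (not alcohol); the ring itself is an arene.

amide, amine, arene, ester, ether, ketone, nitrile, phenol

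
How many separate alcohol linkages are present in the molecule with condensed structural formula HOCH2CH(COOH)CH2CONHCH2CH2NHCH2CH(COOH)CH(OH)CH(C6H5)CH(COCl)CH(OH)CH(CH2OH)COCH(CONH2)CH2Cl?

Reading the structure from left to right:
  HOCH2: HO– on an sp³ carbon → alcohol.
  CH(COOH): pendant –COOH: carbonyl C bonded to C and –OH → carboxylic acid.
  CH2CONHCH2: –C(=O)–N– linkage → amide (the N is not an amine).
  CH2NHCH2: C–N–C with sp³ carbons and no adjacent C=O → amine (secondary).
  CH(COOH): pendant –COOH: carbonyl C bonded to C and –OH → carboxylic acid.
  CH(OH): –OH on an sp³ carbon → alcohol (secondary).
  CH(C6H5): pendant –C6H5: benzene ring → arene.
  CH(COCl): pendant –C(=O)X: carbonyl C bonded to C and halogen → acyl halide.
  CH(OH): –OH on an sp³ carbon → alcohol (secondary).
  CH(CH2OH): pendant –CH2OH on an sp³ backbone C → alcohol.
  CO: –C(=O)– with carbon on both sides → ketone.
  CH(CONH2): pendant –CONH2: carbonyl C bonded to C and N → amide.
  CH2Cl: halogen on an sp³ carbon → alkyl halide.
Alcohol appears at: HOCH2, CH(OH), CH(OH), CH(CH2OH) → 4.

4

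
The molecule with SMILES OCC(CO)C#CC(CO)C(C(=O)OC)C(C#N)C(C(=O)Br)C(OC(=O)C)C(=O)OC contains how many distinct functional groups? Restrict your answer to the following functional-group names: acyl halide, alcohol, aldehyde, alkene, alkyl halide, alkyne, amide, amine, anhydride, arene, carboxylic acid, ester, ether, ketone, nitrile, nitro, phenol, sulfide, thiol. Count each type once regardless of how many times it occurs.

Working along the chain:
  HOCH2: HO– on an sp³ carbon → alcohol.
  CH(CH2OH): pendant –CH2OH on an sp³ backbone C → alcohol.
  C≡C: C≡C triple bond → alkyne.
  CH(CH2OH): pendant –CH2OH on an sp³ backbone C → alcohol.
  CH(COOCH3): pendant –COOCH3: carbonyl C bonded to C and –OCH3 → ester.
  CH(CN): pendant –C≡N: nitrile.
  CH(COBr): pendant –C(=O)X: carbonyl C bonded to C and halogen → acyl halide.
  CH(OCOCH3): pendant –OC(=O)CH3: an acyloxy group → ester.
  COOCH3: –C(=O)OCH3: carbonyl C bonded to C and to –OCH3 → ester (not ketone + ether).
Distinct types present: acyl halide, alcohol, alkyne, ester, nitrile.

5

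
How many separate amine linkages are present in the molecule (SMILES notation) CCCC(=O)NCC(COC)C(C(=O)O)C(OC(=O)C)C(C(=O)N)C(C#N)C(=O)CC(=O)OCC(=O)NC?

–C(=O)–N– linkage → amide (the N is not an amine).
pendant –CH2OCH3: C–O–C linkage → ether.
pendant –COOH: carbonyl C bonded to C and –OH → carboxylic acid.
pendant –OC(=O)CH3: an acyloxy group → ester.
pendant –CONH2: carbonyl C bonded to C and N → amide.
pendant –C≡N: nitrile.
–C(=O)– with carbon on both sides → ketone.
–C(=O)–O–C with C on the carbonyl side → ester.
–C(=O)NHCH3: carbonyl C bonded to C and to N → amide (the N is not an amine).
No segment is a amine: CH2CONHCH2 is amide, not amine; CH(CONH2) is amide, not amine; CH(CN) is nitrile, not amine. → 0.

0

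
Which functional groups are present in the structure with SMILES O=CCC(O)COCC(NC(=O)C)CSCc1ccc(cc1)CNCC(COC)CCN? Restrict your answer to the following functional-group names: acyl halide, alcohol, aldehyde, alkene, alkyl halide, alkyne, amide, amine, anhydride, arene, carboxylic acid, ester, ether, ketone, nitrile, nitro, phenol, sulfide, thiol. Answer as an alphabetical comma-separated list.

alcohol, aldehyde, amide, amine, arene, ether, sulfide

Reading the structure from left to right:
  OHC: terminal –CHO: carbonyl C bonded to H and C → aldehyde.
  CH(OH): –OH on an sp³ carbon → alcohol (secondary).
  CH2OCH2: C–O–C with sp³ carbons on both sides and no adjacent C=O → ether.
  CH(NHCOCH3): pendant –NHC(=O)CH3: N bonded to a carbonyl → amide (not amine).
  CH2SCH2: C–S–C linkage → sulfide (thioether).
  C6H4: para-disubstituted benzene ring → arene.
  CH2NHCH2: C–N–C with sp³ carbons and no adjacent C=O → amine (secondary).
  CH(CH2OCH3): pendant –CH2OCH3: C–O–C linkage → ether.
  CH2NH2: –NH2 on an sp³ carbon with no adjacent C=O → amine.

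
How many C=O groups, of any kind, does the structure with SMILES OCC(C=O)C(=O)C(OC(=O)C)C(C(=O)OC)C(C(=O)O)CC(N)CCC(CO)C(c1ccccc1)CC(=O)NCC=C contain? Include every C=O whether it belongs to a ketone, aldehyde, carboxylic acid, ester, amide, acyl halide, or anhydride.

CH(CHO): aldehyde, 1 C=O (running total 1).
CO: ketone, 1 C=O (running total 2).
CH(OCOCH3): ester, 1 C=O (running total 3).
CH(COOCH3): ester, 1 C=O (running total 4).
CH(COOH): carboxylic acid, 1 C=O (running total 5).
CH2CONHCH2: amide, 1 C=O (running total 6).

6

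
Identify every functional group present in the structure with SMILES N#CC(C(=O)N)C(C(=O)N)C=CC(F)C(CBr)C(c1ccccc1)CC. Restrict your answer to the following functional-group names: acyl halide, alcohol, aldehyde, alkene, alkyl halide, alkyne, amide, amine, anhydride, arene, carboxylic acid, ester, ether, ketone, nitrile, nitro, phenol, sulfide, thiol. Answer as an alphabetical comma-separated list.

alkene, alkyl halide, amide, arene, nitrile

Reading the structure from left to right:
  N≡C: N≡C–: carbon triple-bonded to nitrogen → nitrile.
  CH(CONH2): pendant –CONH2: carbonyl C bonded to C and N → amide.
  CH(CONH2): pendant –CONH2: carbonyl C bonded to C and N → amide.
  CH=CH: C=C double bond → alkene.
  CH(F): halogen on an sp³ carbon → alkyl halide.
  CH(CH2Br): pendant –CH2X: halogen on sp³ carbon → alkyl halide.
  CH(C6H5): pendant –C6H5: benzene ring → arene.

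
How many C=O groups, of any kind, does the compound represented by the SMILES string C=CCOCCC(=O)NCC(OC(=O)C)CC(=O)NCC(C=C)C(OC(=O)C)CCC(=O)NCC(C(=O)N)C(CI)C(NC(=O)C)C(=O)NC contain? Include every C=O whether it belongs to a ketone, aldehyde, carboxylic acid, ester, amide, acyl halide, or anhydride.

CH2CONHCH2: amide, 1 C=O (running total 1).
CH(OCOCH3): ester, 1 C=O (running total 2).
CH2CONHCH2: amide, 1 C=O (running total 3).
CH(OCOCH3): ester, 1 C=O (running total 4).
CH2CONHCH2: amide, 1 C=O (running total 5).
CH(CONH2): amide, 1 C=O (running total 6).
CH(NHCOCH3): amide, 1 C=O (running total 7).
CONHCH3: amide, 1 C=O (running total 8).

8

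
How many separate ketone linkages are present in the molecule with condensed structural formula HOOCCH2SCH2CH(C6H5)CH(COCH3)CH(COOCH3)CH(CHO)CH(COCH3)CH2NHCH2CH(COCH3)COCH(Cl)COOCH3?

4

–COOH: carbonyl C bonded to –OH and C → carboxylic acid (the –OH is not a separate alcohol).
C–S–C linkage → sulfide (thioether).
pendant –C6H5: benzene ring → arene.
pendant –COCH3: carbonyl C bonded to two carbons → ketone.
pendant –COOCH3: carbonyl C bonded to C and –OCH3 → ester.
pendant –CHO: carbonyl C bonded to C and H → aldehyde.
pendant –COCH3: carbonyl C bonded to two carbons → ketone.
C–N–C with sp³ carbons and no adjacent C=O → amine (secondary).
pendant –COCH3: carbonyl C bonded to two carbons → ketone.
–C(=O)– with carbon on both sides → ketone.
halogen on an sp³ carbon → alkyl halide.
–C(=O)OCH3: carbonyl C bonded to C and to –OCH3 → ester (not ketone + ether).
Ketone appears at: CH(COCH3), CH(COCH3), CH(COCH3), CO → 4.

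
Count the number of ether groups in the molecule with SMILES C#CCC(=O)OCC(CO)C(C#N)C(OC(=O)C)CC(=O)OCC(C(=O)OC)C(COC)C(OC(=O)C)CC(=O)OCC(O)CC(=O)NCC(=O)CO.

1

Working along the chain:
  HC≡C: C≡C triple bond → alkyne.
  CH2COOCH2: –C(=O)–O–C with C on the carbonyl side → ester.
  CH(CH2OH): pendant –CH2OH on an sp³ backbone C → alcohol.
  CH(CN): pendant –C≡N: nitrile.
  CH(OCOCH3): pendant –OC(=O)CH3: an acyloxy group → ester.
  CH2COOCH2: –C(=O)–O–C with C on the carbonyl side → ester.
  CH(COOCH3): pendant –COOCH3: carbonyl C bonded to C and –OCH3 → ester.
  CH(CH2OCH3): pendant –CH2OCH3: C–O–C linkage → ether.
  CH(OCOCH3): pendant –OC(=O)CH3: an acyloxy group → ester.
  CH2COOCH2: –C(=O)–O–C with C on the carbonyl side → ester.
  CH(OH): –OH on an sp³ carbon → alcohol (secondary).
  CH2CONHCH2: –C(=O)–N– linkage → amide (the N is not an amine).
  CO: –C(=O)– with carbon on both sides → ketone.
  CH2OH: –OH on an sp³ carbon → alcohol.
Ether appears at: CH(CH2OCH3) → 1.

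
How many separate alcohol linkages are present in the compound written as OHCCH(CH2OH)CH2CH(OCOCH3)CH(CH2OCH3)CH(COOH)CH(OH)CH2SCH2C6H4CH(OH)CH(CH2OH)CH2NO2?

terminal –CHO: carbonyl C bonded to H and C → aldehyde.
pendant –CH2OH on an sp³ backbone C → alcohol.
pendant –OC(=O)CH3: an acyloxy group → ester.
pendant –CH2OCH3: C–O–C linkage → ether.
pendant –COOH: carbonyl C bonded to C and –OH → carboxylic acid.
–OH on an sp³ carbon → alcohol (secondary).
C–S–C linkage → sulfide (thioether).
para-disubstituted benzene ring → arene.
–OH on an sp³ carbon → alcohol (secondary).
pendant –CH2OH on an sp³ backbone C → alcohol.
–NO2 on carbon → nitro group.
Alcohol appears at: CH(CH2OH), CH(OH), CH(OH), CH(CH2OH) → 4.

4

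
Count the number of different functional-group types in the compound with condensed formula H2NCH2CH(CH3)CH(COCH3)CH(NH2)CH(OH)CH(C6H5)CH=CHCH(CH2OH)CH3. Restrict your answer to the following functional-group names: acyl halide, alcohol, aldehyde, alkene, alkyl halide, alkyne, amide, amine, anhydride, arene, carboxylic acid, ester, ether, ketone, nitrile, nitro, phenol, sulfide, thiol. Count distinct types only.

5

Working along the chain:
  H2NCH2: –NH2 on an sp³ carbon with no adjacent C=O → amine.
  CH(COCH3): pendant –COCH3: carbonyl C bonded to two carbons → ketone.
  CH(NH2): –NH2 on an sp³ carbon with no adjacent C=O → amine.
  CH(OH): –OH on an sp³ carbon → alcohol (secondary).
  CH(C6H5): pendant –C6H5: benzene ring → arene.
  CH=CH: C=C double bond → alkene.
  CH(CH2OH): pendant –CH2OH on an sp³ backbone C → alcohol.
Distinct types present: alcohol, alkene, amine, arene, ketone.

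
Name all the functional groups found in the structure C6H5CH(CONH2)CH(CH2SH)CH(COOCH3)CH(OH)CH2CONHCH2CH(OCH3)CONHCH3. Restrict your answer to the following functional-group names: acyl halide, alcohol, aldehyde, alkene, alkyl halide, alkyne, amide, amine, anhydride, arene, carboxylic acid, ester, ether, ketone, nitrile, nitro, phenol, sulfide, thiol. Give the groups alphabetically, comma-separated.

Reading the structure from left to right:
  C6H5: C6H5– phenyl ring → arene.
  CH(CONH2): pendant –CONH2: carbonyl C bonded to C and N → amide.
  CH(CH2SH): pendant –CH2SH → thiol.
  CH(COOCH3): pendant –COOCH3: carbonyl C bonded to C and –OCH3 → ester.
  CH(OH): –OH on an sp³ carbon → alcohol (secondary).
  CH2CONHCH2: –C(=O)–N– linkage → amide (the N is not an amine).
  CH(OCH3): pendant –OCH3: C–O–C with sp³ C, no adjacent C=O → ether.
  CONHCH3: –C(=O)NHCH3: carbonyl C bonded to C and to N → amide (the N is not an amine).

alcohol, amide, arene, ester, ether, thiol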